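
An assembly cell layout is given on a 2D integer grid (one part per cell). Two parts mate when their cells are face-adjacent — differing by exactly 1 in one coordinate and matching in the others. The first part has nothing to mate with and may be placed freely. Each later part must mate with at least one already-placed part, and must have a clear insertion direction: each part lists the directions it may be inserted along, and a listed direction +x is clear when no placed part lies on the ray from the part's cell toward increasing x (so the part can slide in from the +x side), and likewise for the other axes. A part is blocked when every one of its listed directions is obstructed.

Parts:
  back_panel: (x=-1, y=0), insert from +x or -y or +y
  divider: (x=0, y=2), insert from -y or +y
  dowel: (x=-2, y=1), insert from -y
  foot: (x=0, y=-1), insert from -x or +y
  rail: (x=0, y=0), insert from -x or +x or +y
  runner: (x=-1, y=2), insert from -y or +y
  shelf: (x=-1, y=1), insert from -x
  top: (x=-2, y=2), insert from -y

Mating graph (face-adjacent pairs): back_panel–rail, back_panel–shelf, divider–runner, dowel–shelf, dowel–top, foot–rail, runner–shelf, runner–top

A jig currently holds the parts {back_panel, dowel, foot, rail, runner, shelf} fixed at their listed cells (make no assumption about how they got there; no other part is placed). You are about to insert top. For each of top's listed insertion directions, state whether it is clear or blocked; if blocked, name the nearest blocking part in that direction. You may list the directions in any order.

-y: blocked by dowel

-y: nearest on ray is dowel@(-2, 1) ⇒ blocked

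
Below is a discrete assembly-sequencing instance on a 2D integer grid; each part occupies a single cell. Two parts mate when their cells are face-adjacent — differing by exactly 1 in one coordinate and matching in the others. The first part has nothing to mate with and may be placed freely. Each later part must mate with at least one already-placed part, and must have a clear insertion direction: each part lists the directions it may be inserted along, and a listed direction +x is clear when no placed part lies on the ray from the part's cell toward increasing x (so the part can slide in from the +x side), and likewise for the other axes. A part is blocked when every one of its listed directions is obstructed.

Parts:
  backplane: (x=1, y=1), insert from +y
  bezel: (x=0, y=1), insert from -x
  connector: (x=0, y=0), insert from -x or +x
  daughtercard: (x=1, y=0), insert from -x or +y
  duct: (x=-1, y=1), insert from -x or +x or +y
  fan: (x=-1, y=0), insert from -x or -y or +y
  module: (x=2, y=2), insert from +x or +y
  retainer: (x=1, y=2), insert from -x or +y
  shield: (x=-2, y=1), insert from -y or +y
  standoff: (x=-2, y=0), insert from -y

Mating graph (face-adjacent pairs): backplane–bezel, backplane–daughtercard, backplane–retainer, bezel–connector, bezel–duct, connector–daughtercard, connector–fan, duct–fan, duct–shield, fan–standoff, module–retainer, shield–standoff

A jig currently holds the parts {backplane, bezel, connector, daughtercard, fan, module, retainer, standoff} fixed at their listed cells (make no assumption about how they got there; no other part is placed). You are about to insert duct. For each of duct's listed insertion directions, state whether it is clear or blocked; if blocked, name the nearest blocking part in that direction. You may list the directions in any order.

+x: blocked by bezel; +y: clear; -x: clear

-x: ray from duct(-1, 1) has no placed part ⇒ clear
+x: nearest on ray is bezel@(0, 1) ⇒ blocked
+y: ray from duct(-1, 1) has no placed part ⇒ clear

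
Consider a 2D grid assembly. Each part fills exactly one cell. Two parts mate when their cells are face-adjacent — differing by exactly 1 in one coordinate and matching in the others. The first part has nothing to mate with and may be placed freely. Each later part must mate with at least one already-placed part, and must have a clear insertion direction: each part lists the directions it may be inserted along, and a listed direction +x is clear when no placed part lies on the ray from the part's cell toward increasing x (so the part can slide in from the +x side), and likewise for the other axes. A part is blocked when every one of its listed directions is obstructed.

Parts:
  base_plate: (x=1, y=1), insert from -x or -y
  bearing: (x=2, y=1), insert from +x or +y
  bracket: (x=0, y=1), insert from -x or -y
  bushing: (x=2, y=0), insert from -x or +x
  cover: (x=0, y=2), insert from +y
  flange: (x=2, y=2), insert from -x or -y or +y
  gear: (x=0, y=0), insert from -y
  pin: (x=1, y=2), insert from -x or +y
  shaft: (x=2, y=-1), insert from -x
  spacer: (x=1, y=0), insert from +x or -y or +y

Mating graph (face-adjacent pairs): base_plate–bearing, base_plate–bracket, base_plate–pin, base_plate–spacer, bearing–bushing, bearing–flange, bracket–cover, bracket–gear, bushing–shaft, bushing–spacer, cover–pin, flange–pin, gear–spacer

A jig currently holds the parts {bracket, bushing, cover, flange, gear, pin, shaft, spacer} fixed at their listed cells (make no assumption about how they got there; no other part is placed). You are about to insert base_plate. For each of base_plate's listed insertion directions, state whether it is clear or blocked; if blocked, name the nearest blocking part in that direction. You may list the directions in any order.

-x: nearest on ray is bracket@(0, 1) ⇒ blocked
-y: nearest on ray is spacer@(1, 0) ⇒ blocked

-x: blocked by bracket; -y: blocked by spacer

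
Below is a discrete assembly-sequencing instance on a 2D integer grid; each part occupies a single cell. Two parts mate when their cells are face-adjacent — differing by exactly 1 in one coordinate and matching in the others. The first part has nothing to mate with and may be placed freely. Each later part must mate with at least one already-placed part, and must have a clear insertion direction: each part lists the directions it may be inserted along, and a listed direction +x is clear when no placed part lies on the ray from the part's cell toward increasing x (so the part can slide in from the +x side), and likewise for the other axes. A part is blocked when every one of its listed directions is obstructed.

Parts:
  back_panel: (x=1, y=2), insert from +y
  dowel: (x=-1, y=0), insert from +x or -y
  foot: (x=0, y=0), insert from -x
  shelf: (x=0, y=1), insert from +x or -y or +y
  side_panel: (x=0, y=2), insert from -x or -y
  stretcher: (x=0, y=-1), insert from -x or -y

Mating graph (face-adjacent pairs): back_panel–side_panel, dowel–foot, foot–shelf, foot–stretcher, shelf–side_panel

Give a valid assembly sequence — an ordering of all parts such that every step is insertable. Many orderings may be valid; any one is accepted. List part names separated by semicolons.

1. foot@(0, 0) [-x clear] — {foot}
2. stretcher@(0, -1) [-x clear] — {foot, stretcher}
3. dowel@(-1, 0) [-y clear] — {dowel, foot, stretcher}
4. shelf@(0, 1) [+x clear] — {dowel, foot, shelf, stretcher}
5. side_panel@(0, 2) [-x clear] — {dowel, foot, shelf, side_panel, stretcher}
6. back_panel@(1, 2) [+y clear] — {back_panel, dowel, foot, shelf, side_panel, stretcher}

foot; stretcher; dowel; shelf; side_panel; back_panel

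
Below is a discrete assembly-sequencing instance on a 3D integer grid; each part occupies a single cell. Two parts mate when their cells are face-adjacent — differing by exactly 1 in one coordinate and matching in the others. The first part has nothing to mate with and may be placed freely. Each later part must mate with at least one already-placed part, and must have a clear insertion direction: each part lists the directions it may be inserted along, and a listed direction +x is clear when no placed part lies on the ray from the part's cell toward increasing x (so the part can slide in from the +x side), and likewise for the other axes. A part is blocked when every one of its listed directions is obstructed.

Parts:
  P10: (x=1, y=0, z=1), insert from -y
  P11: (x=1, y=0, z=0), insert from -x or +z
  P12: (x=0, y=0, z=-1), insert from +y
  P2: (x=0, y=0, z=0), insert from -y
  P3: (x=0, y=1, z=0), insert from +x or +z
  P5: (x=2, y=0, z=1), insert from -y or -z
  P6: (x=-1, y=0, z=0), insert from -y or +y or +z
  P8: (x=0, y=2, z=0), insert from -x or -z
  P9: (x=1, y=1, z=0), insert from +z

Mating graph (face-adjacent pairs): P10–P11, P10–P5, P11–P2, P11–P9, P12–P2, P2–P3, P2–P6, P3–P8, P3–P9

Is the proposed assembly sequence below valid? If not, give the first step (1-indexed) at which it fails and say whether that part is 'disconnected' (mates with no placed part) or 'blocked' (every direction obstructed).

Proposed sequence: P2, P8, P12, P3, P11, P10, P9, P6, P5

Invalid at step 2 (disconnected)

1. P2@(0, 0, 0) [-y clear] — {P2}
2. P8@(0, 2, 0) — no placed neighbour ⇒ disconnected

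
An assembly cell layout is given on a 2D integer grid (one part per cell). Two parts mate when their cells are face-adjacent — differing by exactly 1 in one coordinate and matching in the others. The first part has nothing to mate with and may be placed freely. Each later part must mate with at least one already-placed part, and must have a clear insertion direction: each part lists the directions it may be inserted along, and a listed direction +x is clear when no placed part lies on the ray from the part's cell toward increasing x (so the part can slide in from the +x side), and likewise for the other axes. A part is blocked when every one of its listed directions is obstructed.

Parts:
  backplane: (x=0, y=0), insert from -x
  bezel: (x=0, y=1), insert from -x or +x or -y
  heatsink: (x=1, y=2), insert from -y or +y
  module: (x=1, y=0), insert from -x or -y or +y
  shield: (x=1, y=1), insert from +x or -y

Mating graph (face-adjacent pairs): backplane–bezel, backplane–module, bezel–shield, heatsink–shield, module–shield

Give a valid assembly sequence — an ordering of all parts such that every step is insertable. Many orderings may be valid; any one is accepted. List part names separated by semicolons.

shield; heatsink; bezel; backplane; module

1. shield@(1, 1) [+x clear] — {shield}
2. heatsink@(1, 2) [+y clear] — {heatsink, shield}
3. bezel@(0, 1) [-x clear] — {bezel, heatsink, shield}
4. backplane@(0, 0) [-x clear] — {backplane, bezel, heatsink, shield}
5. module@(1, 0) [-y clear] — {backplane, bezel, heatsink, module, shield}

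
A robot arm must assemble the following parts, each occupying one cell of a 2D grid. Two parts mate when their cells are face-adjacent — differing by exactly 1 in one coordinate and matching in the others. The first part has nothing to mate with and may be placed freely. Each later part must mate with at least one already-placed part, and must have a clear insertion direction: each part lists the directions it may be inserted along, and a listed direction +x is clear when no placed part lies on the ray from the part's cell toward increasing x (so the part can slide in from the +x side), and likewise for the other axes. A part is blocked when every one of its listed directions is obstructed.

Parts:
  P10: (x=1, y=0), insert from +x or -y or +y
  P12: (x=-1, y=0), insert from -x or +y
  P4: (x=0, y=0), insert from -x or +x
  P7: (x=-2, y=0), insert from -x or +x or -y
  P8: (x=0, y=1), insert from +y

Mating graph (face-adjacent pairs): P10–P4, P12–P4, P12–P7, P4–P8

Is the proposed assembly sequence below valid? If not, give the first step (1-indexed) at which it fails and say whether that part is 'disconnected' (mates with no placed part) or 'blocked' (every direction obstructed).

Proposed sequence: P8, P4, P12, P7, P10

1. P8@(0, 1) [+y clear] — {P8}
2. P4@(0, 0) [-x clear] — {P4, P8}
3. P12@(-1, 0) [-x clear] — {P12, P4, P8}
4. P7@(-2, 0) [-x clear] — {P12, P4, P7, P8}
5. P10@(1, 0) [+x clear] — {P10, P12, P4, P7, P8}

Valid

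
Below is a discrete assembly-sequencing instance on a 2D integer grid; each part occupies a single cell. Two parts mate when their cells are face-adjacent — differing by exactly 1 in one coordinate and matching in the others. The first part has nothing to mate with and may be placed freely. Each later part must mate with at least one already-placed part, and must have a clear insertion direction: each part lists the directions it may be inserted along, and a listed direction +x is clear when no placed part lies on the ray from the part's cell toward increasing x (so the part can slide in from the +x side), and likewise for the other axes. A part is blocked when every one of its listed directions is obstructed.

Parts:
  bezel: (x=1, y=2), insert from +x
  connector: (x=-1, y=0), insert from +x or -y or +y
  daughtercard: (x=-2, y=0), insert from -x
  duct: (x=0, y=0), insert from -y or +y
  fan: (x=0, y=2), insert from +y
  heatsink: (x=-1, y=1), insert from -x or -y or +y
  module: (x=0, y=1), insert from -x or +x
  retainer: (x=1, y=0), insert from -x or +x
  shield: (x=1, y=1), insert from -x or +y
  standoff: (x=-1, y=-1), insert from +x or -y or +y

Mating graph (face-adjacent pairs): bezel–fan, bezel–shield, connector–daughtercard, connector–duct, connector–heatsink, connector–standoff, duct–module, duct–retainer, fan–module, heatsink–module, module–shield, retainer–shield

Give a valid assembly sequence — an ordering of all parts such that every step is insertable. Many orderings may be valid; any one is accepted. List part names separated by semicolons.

1. daughtercard@(-2, 0) [-x clear] — {daughtercard}
2. connector@(-1, 0) [+x clear] — {connector, daughtercard}
3. duct@(0, 0) [-y clear] — {connector, daughtercard, duct}
4. module@(0, 1) [-x clear] — {connector, daughtercard, duct, module}
5. shield@(1, 1) [+y clear] — {connector, daughtercard, duct, module, shield}
6. bezel@(1, 2) [+x clear] — {bezel, connector, daughtercard, duct, module, shield}
7. heatsink@(-1, 1) [-x clear] — {bezel, connector, daughtercard, duct, heatsink, module, shield}
8. standoff@(-1, -1) [+x clear] — {bezel, connector, daughtercard, duct, heatsink, module, shield, standoff}
9. fan@(0, 2) [+y clear] — {bezel, connector, daughtercard, duct, fan, heatsink, module, shield, standoff}
10. retainer@(1, 0) [+x clear] — {bezel, connector, daughtercard, duct, fan, heatsink, module, retainer, shield, standoff}

daughtercard; connector; duct; module; shield; bezel; heatsink; standoff; fan; retainer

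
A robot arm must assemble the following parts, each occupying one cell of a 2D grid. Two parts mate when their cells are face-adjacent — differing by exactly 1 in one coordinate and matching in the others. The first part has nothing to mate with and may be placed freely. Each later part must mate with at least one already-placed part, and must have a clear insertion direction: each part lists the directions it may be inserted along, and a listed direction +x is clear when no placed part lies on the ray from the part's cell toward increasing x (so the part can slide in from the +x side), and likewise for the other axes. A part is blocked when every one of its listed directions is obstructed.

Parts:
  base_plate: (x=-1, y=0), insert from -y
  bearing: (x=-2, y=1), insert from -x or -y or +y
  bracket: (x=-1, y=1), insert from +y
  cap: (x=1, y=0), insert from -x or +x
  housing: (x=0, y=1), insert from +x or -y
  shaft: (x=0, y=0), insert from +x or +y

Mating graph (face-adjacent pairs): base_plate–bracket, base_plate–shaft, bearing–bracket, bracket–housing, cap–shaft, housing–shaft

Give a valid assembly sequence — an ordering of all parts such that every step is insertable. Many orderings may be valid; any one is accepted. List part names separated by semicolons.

1. base_plate@(-1, 0) [-y clear] — {base_plate}
2. bracket@(-1, 1) [+y clear] — {base_plate, bracket}
3. bearing@(-2, 1) [-x clear] — {base_plate, bearing, bracket}
4. shaft@(0, 0) [+x clear] — {base_plate, bearing, bracket, shaft}
5. cap@(1, 0) [+x clear] — {base_plate, bearing, bracket, cap, shaft}
6. housing@(0, 1) [+x clear] — {base_plate, bearing, bracket, cap, housing, shaft}

base_plate; bracket; bearing; shaft; cap; housing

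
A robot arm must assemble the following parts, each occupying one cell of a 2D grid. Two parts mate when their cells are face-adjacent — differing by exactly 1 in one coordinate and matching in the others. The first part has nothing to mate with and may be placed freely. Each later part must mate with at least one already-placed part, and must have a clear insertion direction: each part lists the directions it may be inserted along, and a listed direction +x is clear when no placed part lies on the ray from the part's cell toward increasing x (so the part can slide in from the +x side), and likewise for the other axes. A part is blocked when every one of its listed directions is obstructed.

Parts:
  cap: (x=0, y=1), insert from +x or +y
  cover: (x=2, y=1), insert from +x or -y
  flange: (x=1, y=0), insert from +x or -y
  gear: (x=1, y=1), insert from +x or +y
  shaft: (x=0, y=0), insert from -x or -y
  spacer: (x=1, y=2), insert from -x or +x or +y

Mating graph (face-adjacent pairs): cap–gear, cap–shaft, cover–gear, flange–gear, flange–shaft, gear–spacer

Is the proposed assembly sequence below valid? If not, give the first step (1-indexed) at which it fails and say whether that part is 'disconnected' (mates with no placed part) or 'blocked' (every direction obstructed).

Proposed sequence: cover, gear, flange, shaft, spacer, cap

Valid

1. cover@(2, 1) [+x clear] — {cover}
2. gear@(1, 1) [+y clear] — {cover, gear}
3. flange@(1, 0) [+x clear] — {cover, flange, gear}
4. shaft@(0, 0) [-x clear] — {cover, flange, gear, shaft}
5. spacer@(1, 2) [-x clear] — {cover, flange, gear, shaft, spacer}
6. cap@(0, 1) [+y clear] — {cap, cover, flange, gear, shaft, spacer}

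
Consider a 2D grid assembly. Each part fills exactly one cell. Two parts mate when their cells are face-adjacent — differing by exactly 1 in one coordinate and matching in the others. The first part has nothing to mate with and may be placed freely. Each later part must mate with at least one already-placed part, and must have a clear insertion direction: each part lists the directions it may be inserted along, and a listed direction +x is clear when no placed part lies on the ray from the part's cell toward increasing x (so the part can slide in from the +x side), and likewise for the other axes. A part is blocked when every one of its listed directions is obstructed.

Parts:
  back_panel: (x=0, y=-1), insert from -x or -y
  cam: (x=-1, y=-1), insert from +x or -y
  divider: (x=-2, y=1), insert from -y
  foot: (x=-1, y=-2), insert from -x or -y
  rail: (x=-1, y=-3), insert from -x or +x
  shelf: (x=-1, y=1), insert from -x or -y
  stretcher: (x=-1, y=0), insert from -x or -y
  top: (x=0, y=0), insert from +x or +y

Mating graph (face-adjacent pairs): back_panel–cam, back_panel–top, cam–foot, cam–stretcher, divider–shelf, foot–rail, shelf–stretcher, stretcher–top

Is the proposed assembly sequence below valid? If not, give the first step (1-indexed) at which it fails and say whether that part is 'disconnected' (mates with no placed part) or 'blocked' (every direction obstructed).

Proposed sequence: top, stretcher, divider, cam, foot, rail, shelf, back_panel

Invalid at step 3 (disconnected)

1. top@(0, 0) [+x clear] — {top}
2. stretcher@(-1, 0) [-x clear] — {stretcher, top}
3. divider@(-2, 1) — no placed neighbour ⇒ disconnected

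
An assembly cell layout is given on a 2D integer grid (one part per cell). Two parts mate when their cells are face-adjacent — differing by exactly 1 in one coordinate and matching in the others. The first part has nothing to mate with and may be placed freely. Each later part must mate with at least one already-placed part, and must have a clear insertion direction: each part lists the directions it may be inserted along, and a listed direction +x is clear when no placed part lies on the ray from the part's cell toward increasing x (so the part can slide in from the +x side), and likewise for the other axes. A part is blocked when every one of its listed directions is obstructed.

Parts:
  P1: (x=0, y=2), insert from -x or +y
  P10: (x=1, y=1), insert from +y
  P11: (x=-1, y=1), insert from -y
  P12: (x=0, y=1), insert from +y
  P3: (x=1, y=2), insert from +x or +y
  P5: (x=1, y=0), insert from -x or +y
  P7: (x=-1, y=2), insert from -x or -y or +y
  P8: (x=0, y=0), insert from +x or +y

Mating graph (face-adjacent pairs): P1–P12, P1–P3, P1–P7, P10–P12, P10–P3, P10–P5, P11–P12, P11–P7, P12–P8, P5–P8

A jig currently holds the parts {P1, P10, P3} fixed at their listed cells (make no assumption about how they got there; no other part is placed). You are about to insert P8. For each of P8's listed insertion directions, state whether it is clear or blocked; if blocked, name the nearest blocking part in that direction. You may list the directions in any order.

+x: clear; +y: blocked by P1

+x: ray from P8(0, 0) has no placed part ⇒ clear
+y: nearest on ray is P1@(0, 2) ⇒ blocked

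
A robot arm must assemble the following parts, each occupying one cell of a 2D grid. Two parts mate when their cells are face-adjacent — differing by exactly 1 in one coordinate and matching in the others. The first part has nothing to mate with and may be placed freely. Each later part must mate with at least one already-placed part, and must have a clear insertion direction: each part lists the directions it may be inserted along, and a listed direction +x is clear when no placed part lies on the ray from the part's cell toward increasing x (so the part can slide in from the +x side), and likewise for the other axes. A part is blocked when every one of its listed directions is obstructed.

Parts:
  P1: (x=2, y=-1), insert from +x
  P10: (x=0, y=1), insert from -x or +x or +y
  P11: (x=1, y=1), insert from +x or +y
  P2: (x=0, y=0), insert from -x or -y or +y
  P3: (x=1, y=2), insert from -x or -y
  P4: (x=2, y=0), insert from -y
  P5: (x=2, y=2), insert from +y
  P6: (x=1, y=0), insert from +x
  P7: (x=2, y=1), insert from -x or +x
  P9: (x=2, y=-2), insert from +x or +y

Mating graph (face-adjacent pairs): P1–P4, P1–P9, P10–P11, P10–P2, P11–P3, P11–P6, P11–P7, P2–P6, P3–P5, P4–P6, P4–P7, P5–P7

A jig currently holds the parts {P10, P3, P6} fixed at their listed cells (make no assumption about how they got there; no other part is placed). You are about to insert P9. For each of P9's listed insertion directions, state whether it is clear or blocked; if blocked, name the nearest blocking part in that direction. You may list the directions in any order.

+x: clear; +y: clear

+x: ray from P9(2, -2) has no placed part ⇒ clear
+y: ray from P9(2, -2) has no placed part ⇒ clear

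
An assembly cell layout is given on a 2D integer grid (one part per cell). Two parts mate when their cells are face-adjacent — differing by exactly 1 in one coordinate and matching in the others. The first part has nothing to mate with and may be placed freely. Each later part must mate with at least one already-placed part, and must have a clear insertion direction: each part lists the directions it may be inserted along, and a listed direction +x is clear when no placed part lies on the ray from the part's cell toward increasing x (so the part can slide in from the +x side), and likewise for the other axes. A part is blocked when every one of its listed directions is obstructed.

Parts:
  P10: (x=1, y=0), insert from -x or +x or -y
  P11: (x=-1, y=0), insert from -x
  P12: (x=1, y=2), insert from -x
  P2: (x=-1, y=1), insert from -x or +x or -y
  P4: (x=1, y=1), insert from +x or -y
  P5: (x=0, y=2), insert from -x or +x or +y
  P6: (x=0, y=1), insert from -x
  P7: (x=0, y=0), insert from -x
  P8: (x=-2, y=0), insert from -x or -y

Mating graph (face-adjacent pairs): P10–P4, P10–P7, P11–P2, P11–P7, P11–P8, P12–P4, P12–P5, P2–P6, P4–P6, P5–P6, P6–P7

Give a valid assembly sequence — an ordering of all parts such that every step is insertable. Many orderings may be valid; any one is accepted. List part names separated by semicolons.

1. P12@(1, 2) [-x clear] — {P12}
2. P4@(1, 1) [+x clear] — {P12, P4}
3. P10@(1, 0) [-x clear] — {P10, P12, P4}
4. P6@(0, 1) [-x clear] — {P10, P12, P4, P6}
5. P5@(0, 2) [-x clear] — {P10, P12, P4, P5, P6}
6. P7@(0, 0) [-x clear] — {P10, P12, P4, P5, P6, P7}
7. P11@(-1, 0) [-x clear] — {P10, P11, P12, P4, P5, P6, P7}
8. P8@(-2, 0) [-x clear] — {P10, P11, P12, P4, P5, P6, P7, P8}
9. P2@(-1, 1) [-x clear] — {P10, P11, P12, P2, P4, P5, P6, P7, P8}

P12; P4; P10; P6; P5; P7; P11; P8; P2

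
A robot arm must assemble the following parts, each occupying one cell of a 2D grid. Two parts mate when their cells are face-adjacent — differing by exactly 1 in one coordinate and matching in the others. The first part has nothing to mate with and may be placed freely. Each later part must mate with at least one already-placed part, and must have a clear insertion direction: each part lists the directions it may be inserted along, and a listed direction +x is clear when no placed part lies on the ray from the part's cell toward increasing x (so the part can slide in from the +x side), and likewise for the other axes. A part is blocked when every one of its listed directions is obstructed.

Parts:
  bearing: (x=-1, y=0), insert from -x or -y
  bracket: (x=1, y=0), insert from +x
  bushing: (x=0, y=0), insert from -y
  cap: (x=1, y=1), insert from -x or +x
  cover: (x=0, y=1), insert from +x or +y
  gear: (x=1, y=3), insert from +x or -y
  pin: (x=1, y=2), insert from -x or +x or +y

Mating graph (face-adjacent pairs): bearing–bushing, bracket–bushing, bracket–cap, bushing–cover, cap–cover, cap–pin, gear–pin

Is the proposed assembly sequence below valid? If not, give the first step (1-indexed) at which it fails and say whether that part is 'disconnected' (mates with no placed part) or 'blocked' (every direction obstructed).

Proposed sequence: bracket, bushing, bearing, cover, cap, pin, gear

Valid

1. bracket@(1, 0) [+x clear] — {bracket}
2. bushing@(0, 0) [-y clear] — {bracket, bushing}
3. bearing@(-1, 0) [-x clear] — {bearing, bracket, bushing}
4. cover@(0, 1) [+x clear] — {bearing, bracket, bushing, cover}
5. cap@(1, 1) [+x clear] — {bearing, bracket, bushing, cap, cover}
6. pin@(1, 2) [-x clear] — {bearing, bracket, bushing, cap, cover, pin}
7. gear@(1, 3) [+x clear] — {bearing, bracket, bushing, cap, cover, gear, pin}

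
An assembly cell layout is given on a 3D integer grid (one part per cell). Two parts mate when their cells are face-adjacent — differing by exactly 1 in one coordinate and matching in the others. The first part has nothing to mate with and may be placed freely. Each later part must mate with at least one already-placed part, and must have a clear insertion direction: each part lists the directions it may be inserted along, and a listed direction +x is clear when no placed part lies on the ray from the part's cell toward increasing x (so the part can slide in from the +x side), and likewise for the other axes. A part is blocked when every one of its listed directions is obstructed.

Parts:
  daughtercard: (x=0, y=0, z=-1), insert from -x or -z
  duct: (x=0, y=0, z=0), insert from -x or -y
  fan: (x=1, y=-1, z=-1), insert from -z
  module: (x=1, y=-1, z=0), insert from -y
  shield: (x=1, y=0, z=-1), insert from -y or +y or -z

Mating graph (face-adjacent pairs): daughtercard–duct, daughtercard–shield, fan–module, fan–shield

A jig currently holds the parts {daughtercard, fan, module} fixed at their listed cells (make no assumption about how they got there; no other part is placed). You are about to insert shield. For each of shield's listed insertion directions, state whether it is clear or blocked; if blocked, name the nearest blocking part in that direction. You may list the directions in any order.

-y: nearest on ray is fan@(1, -1, -1) ⇒ blocked
+y: ray from shield(1, 0, -1) has no placed part ⇒ clear
-z: ray from shield(1, 0, -1) has no placed part ⇒ clear

+y: clear; -y: blocked by fan; -z: clear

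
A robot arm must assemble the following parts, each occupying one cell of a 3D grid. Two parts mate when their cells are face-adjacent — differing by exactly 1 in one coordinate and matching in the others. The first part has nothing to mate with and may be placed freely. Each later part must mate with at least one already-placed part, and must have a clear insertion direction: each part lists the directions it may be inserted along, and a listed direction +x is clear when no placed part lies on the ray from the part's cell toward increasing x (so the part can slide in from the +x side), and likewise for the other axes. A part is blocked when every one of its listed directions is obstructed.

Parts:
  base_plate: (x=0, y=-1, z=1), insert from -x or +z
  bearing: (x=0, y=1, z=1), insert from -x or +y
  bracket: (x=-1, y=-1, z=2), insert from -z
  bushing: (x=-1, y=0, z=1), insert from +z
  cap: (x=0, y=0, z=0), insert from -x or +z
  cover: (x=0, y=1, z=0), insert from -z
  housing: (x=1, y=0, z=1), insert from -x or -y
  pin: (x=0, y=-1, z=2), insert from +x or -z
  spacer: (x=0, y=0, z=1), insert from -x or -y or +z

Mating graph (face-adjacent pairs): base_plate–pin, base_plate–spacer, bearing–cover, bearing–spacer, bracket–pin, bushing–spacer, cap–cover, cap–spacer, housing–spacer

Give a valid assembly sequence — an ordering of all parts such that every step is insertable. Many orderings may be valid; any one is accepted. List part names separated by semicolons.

bushing; spacer; bearing; cover; cap; base_plate; pin; bracket; housing

1. bushing@(-1, 0, 1) [+z clear] — {bushing}
2. spacer@(0, 0, 1) [-y clear] — {bushing, spacer}
3. bearing@(0, 1, 1) [-x clear] — {bearing, bushing, spacer}
4. cover@(0, 1, 0) [-z clear] — {bearing, bushing, cover, spacer}
5. cap@(0, 0, 0) [-x clear] — {bearing, bushing, cap, cover, spacer}
6. base_plate@(0, -1, 1) [-x clear] — {base_plate, bearing, bushing, cap, cover, spacer}
7. pin@(0, -1, 2) [+x clear] — {base_plate, bearing, bushing, cap, cover, pin, spacer}
8. bracket@(-1, -1, 2) [-z clear] — {base_plate, bearing, bracket, bushing, cap, cover, pin, spacer}
9. housing@(1, 0, 1) [-y clear] — {base_plate, bearing, bracket, bushing, cap, cover, housing, pin, spacer}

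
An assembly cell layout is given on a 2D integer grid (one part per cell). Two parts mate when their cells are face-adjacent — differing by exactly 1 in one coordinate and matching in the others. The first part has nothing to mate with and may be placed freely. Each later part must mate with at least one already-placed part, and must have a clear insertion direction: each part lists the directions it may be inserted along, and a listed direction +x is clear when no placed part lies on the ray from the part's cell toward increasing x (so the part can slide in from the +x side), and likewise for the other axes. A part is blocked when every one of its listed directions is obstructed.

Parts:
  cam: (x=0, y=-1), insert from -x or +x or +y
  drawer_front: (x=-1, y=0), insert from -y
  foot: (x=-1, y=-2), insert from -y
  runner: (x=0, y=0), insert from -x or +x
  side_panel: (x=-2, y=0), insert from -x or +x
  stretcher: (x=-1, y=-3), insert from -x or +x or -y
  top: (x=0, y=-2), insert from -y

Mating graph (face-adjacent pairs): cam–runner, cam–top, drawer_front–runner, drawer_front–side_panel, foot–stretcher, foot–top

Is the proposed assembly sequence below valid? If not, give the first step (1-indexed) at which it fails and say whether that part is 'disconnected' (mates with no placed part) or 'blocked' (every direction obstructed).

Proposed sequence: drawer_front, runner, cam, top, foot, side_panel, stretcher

Valid

1. drawer_front@(-1, 0) [-y clear] — {drawer_front}
2. runner@(0, 0) [+x clear] — {drawer_front, runner}
3. cam@(0, -1) [-x clear] — {cam, drawer_front, runner}
4. top@(0, -2) [-y clear] — {cam, drawer_front, runner, top}
5. foot@(-1, -2) [-y clear] — {cam, drawer_front, foot, runner, top}
6. side_panel@(-2, 0) [-x clear] — {cam, drawer_front, foot, runner, side_panel, top}
7. stretcher@(-1, -3) [-x clear] — {cam, drawer_front, foot, runner, side_panel, stretcher, top}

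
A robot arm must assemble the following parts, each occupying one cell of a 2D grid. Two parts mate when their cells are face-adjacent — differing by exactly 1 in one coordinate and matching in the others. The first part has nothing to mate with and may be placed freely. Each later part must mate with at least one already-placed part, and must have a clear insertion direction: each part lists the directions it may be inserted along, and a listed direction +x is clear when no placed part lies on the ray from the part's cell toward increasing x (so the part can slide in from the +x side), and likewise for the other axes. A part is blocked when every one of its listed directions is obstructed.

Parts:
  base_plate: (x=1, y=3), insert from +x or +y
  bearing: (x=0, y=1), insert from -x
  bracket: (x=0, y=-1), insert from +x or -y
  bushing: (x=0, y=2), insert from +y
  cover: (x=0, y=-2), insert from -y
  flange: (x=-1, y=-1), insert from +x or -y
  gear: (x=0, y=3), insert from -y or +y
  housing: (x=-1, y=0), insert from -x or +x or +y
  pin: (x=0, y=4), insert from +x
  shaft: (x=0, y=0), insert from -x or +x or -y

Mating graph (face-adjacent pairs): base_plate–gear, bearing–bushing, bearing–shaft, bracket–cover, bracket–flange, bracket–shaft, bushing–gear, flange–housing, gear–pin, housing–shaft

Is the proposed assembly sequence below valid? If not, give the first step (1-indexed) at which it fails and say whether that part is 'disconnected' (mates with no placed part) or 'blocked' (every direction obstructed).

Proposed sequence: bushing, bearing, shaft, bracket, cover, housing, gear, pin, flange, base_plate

1. bushing@(0, 2) [+y clear] — {bushing}
2. bearing@(0, 1) [-x clear] — {bearing, bushing}
3. shaft@(0, 0) [-x clear] — {bearing, bushing, shaft}
4. bracket@(0, -1) [+x clear] — {bearing, bracket, bushing, shaft}
5. cover@(0, -2) [-y clear] — {bearing, bracket, bushing, cover, shaft}
6. housing@(-1, 0) [-x clear] — {bearing, bracket, bushing, cover, housing, shaft}
7. gear@(0, 3) [+y clear] — {bearing, bracket, bushing, cover, gear, housing, shaft}
8. pin@(0, 4) [+x clear] — {bearing, bracket, bushing, cover, gear, housing, pin, shaft}
9. flange@(-1, -1) [-y clear] — {bearing, bracket, bushing, cover, flange, gear, housing, pin, shaft}
10. base_plate@(1, 3) [+x clear] — {base_plate, bearing, bracket, bushing, cover, flange, gear, housing, pin, shaft}

Valid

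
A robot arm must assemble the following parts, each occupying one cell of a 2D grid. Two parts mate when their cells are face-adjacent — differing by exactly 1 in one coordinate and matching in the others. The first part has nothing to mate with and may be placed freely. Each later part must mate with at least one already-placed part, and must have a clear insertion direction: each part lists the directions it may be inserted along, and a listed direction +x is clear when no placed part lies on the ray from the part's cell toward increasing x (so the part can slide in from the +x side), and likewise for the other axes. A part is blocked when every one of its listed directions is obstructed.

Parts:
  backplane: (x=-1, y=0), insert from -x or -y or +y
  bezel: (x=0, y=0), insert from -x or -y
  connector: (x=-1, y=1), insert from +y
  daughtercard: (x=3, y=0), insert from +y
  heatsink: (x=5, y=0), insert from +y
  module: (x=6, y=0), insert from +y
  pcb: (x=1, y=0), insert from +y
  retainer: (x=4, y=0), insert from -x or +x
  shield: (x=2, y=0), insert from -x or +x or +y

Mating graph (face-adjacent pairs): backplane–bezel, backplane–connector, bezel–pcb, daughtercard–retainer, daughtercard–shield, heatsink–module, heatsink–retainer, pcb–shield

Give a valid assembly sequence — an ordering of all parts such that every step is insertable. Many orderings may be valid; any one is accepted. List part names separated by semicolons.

pcb; bezel; backplane; connector; shield; daughtercard; retainer; heatsink; module

1. pcb@(1, 0) [+y clear] — {pcb}
2. bezel@(0, 0) [-x clear] — {bezel, pcb}
3. backplane@(-1, 0) [-x clear] — {backplane, bezel, pcb}
4. connector@(-1, 1) [+y clear] — {backplane, bezel, connector, pcb}
5. shield@(2, 0) [+x clear] — {backplane, bezel, connector, pcb, shield}
6. daughtercard@(3, 0) [+y clear] — {backplane, bezel, connector, daughtercard, pcb, shield}
7. retainer@(4, 0) [+x clear] — {backplane, bezel, connector, daughtercard, pcb, retainer, shield}
8. heatsink@(5, 0) [+y clear] — {backplane, bezel, connector, daughtercard, heatsink, pcb, retainer, shield}
9. module@(6, 0) [+y clear] — {backplane, bezel, connector, daughtercard, heatsink, module, pcb, retainer, shield}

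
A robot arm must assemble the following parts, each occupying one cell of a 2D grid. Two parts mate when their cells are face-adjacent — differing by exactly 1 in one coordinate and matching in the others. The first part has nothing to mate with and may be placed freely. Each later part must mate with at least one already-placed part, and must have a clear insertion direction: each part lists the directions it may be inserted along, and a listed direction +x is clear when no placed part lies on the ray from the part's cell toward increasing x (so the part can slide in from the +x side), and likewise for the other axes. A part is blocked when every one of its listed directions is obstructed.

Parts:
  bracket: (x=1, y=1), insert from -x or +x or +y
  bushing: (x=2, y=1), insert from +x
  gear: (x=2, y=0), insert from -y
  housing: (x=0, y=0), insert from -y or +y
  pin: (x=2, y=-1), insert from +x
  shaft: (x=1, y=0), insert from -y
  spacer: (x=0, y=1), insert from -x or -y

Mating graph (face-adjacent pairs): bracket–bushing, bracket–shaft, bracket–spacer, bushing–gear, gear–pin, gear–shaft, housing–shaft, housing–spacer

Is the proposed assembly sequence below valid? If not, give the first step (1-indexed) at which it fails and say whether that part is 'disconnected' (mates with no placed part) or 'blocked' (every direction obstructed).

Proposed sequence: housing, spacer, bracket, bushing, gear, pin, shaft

1. housing@(0, 0) [-y clear] — {housing}
2. spacer@(0, 1) [-x clear] — {housing, spacer}
3. bracket@(1, 1) [+x clear] — {bracket, housing, spacer}
4. bushing@(2, 1) [+x clear] — {bracket, bushing, housing, spacer}
5. gear@(2, 0) [-y clear] — {bracket, bushing, gear, housing, spacer}
6. pin@(2, -1) [+x clear] — {bracket, bushing, gear, housing, pin, spacer}
7. shaft@(1, 0) [-y clear] — {bracket, bushing, gear, housing, pin, shaft, spacer}

Valid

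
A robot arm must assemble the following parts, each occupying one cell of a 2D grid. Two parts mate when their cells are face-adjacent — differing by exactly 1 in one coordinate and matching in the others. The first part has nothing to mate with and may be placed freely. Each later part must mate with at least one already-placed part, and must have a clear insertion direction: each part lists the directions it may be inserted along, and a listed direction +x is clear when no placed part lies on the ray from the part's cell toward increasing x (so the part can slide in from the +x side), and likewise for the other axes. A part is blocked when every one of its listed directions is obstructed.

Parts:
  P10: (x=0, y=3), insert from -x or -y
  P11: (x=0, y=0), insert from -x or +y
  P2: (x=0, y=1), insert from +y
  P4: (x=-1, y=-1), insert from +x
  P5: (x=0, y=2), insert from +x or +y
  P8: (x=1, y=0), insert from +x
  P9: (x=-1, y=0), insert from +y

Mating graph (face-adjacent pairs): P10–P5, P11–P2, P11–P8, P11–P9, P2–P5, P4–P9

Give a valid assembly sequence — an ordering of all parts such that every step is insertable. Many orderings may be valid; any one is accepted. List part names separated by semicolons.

1. P11@(0, 0) [-x clear] — {P11}
2. P8@(1, 0) [+x clear] — {P11, P8}
3. P9@(-1, 0) [+y clear] — {P11, P8, P9}
4. P4@(-1, -1) [+x clear] — {P11, P4, P8, P9}
5. P2@(0, 1) [+y clear] — {P11, P2, P4, P8, P9}
6. P5@(0, 2) [+x clear] — {P11, P2, P4, P5, P8, P9}
7. P10@(0, 3) [-x clear] — {P10, P11, P2, P4, P5, P8, P9}

P11; P8; P9; P4; P2; P5; P10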